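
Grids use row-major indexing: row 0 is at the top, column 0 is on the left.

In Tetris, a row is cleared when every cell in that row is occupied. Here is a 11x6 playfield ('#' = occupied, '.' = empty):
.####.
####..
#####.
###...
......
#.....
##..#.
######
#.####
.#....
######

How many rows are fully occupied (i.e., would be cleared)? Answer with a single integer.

Check each row:
  row 0: 2 empty cells -> not full
  row 1: 2 empty cells -> not full
  row 2: 1 empty cell -> not full
  row 3: 3 empty cells -> not full
  row 4: 6 empty cells -> not full
  row 5: 5 empty cells -> not full
  row 6: 3 empty cells -> not full
  row 7: 0 empty cells -> FULL (clear)
  row 8: 1 empty cell -> not full
  row 9: 5 empty cells -> not full
  row 10: 0 empty cells -> FULL (clear)
Total rows cleared: 2

Answer: 2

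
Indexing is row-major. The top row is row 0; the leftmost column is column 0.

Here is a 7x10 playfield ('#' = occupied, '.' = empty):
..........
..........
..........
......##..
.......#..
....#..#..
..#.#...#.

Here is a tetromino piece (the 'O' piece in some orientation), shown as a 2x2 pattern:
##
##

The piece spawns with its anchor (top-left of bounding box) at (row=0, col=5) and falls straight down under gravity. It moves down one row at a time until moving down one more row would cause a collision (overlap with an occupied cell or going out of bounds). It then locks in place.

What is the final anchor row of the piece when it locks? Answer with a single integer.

Spawn at (row=0, col=5). Try each row:
  row 0: fits
  row 1: fits
  row 2: blocked -> lock at row 1

Answer: 1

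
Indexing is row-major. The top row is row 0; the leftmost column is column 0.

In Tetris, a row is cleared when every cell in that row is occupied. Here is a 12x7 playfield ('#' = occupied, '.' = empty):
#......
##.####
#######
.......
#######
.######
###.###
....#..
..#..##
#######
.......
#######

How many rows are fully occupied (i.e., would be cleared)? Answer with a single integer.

Check each row:
  row 0: 6 empty cells -> not full
  row 1: 1 empty cell -> not full
  row 2: 0 empty cells -> FULL (clear)
  row 3: 7 empty cells -> not full
  row 4: 0 empty cells -> FULL (clear)
  row 5: 1 empty cell -> not full
  row 6: 1 empty cell -> not full
  row 7: 6 empty cells -> not full
  row 8: 4 empty cells -> not full
  row 9: 0 empty cells -> FULL (clear)
  row 10: 7 empty cells -> not full
  row 11: 0 empty cells -> FULL (clear)
Total rows cleared: 4

Answer: 4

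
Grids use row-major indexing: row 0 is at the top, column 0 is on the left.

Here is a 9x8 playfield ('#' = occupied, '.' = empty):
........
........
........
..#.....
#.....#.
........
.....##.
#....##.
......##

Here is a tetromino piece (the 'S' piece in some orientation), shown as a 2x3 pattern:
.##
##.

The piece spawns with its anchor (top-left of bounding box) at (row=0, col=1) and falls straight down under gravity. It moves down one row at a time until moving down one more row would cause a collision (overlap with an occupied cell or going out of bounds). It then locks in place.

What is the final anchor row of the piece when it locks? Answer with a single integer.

Spawn at (row=0, col=1). Try each row:
  row 0: fits
  row 1: fits
  row 2: blocked -> lock at row 1

Answer: 1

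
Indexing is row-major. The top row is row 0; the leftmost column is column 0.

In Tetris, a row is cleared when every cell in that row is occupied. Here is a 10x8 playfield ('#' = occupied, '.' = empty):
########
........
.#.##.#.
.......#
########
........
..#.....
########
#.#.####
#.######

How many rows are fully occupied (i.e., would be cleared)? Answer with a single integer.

Answer: 3

Derivation:
Check each row:
  row 0: 0 empty cells -> FULL (clear)
  row 1: 8 empty cells -> not full
  row 2: 4 empty cells -> not full
  row 3: 7 empty cells -> not full
  row 4: 0 empty cells -> FULL (clear)
  row 5: 8 empty cells -> not full
  row 6: 7 empty cells -> not full
  row 7: 0 empty cells -> FULL (clear)
  row 8: 2 empty cells -> not full
  row 9: 1 empty cell -> not full
Total rows cleared: 3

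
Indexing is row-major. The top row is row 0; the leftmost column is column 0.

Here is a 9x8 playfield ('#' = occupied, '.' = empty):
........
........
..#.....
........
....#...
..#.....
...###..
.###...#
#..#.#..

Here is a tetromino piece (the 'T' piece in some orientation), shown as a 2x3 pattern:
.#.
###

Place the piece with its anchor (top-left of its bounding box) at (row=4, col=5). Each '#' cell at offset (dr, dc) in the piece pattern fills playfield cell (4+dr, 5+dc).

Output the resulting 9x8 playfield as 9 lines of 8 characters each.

Answer: ........
........
..#.....
........
....#.#.
..#..###
...###..
.###...#
#..#.#..

Derivation:
Fill (4+0,5+1) = (4,6)
Fill (4+1,5+0) = (5,5)
Fill (4+1,5+1) = (5,6)
Fill (4+1,5+2) = (5,7)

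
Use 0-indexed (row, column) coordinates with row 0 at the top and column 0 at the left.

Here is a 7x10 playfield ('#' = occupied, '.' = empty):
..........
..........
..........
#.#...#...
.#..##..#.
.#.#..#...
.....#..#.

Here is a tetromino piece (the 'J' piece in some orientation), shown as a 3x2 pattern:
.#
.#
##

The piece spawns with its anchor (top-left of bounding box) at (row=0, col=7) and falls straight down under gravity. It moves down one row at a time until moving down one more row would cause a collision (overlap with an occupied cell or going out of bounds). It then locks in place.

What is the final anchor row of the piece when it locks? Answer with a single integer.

Answer: 1

Derivation:
Spawn at (row=0, col=7). Try each row:
  row 0: fits
  row 1: fits
  row 2: blocked -> lock at row 1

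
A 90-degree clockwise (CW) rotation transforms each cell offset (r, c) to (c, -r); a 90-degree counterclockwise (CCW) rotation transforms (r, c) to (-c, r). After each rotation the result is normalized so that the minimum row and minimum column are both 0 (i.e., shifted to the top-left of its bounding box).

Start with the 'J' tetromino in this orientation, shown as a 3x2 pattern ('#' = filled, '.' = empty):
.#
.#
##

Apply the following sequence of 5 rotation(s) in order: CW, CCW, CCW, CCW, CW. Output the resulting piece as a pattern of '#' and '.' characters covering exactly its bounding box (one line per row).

Answer: ###
..#

Derivation:
Start:
.#
.#
##
After rotation 1 (CW):
#..
###
After rotation 2 (CCW):
.#
.#
##
After rotation 3 (CCW):
###
..#
After rotation 4 (CCW):
##
#.
#.
After rotation 5 (CW):
###
..#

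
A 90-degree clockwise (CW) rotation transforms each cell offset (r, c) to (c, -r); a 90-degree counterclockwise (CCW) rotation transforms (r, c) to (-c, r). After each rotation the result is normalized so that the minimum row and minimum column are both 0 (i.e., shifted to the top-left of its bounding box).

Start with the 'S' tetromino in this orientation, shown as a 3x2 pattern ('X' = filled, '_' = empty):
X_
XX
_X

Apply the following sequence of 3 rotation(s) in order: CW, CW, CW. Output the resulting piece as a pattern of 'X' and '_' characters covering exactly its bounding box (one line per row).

Answer: _XX
XX_

Derivation:
Start:
X_
XX
_X
After rotation 1 (CW):
_XX
XX_
After rotation 2 (CW):
X_
XX
_X
After rotation 3 (CW):
_XX
XX_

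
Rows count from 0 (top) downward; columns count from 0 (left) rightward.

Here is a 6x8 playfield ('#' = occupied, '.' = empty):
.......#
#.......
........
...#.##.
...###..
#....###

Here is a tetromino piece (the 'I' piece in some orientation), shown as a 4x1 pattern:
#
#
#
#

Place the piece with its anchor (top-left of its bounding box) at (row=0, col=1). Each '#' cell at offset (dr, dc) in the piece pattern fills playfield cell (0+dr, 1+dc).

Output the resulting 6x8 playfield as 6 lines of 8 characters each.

Fill (0+0,1+0) = (0,1)
Fill (0+1,1+0) = (1,1)
Fill (0+2,1+0) = (2,1)
Fill (0+3,1+0) = (3,1)

Answer: .#.....#
##......
.#......
.#.#.##.
...###..
#....###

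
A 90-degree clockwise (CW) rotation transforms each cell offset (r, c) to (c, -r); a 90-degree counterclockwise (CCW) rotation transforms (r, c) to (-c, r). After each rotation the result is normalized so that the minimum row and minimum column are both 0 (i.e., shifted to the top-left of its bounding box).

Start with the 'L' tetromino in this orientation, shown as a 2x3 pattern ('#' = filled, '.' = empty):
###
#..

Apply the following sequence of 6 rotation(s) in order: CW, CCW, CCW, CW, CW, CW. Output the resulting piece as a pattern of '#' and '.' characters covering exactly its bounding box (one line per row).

Answer: ..#
###

Derivation:
Start:
###
#..
After rotation 1 (CW):
##
.#
.#
After rotation 2 (CCW):
###
#..
After rotation 3 (CCW):
#.
#.
##
After rotation 4 (CW):
###
#..
After rotation 5 (CW):
##
.#
.#
After rotation 6 (CW):
..#
###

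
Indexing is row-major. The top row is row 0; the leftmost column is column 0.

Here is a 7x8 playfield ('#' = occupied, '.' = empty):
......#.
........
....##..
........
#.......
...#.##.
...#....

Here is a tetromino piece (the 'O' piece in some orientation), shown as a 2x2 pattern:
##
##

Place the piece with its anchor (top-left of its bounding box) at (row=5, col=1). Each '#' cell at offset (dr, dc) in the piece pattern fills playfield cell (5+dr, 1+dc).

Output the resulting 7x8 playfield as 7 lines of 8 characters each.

Fill (5+0,1+0) = (5,1)
Fill (5+0,1+1) = (5,2)
Fill (5+1,1+0) = (6,1)
Fill (5+1,1+1) = (6,2)

Answer: ......#.
........
....##..
........
#.......
.###.##.
.###....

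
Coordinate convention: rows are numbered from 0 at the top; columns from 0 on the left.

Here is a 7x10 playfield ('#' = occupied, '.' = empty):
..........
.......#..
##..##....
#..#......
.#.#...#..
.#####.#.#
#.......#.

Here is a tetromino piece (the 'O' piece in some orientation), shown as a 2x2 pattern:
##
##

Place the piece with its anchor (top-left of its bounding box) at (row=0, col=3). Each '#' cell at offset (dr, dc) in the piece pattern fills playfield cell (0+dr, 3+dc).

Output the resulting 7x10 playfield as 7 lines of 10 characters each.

Answer: ...##.....
...##..#..
##..##....
#..#......
.#.#...#..
.#####.#.#
#.......#.

Derivation:
Fill (0+0,3+0) = (0,3)
Fill (0+0,3+1) = (0,4)
Fill (0+1,3+0) = (1,3)
Fill (0+1,3+1) = (1,4)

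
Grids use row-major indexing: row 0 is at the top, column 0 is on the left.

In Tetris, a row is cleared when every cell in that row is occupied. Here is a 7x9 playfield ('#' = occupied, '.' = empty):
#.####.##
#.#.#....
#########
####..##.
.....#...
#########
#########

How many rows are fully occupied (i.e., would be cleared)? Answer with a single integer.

Check each row:
  row 0: 2 empty cells -> not full
  row 1: 6 empty cells -> not full
  row 2: 0 empty cells -> FULL (clear)
  row 3: 3 empty cells -> not full
  row 4: 8 empty cells -> not full
  row 5: 0 empty cells -> FULL (clear)
  row 6: 0 empty cells -> FULL (clear)
Total rows cleared: 3

Answer: 3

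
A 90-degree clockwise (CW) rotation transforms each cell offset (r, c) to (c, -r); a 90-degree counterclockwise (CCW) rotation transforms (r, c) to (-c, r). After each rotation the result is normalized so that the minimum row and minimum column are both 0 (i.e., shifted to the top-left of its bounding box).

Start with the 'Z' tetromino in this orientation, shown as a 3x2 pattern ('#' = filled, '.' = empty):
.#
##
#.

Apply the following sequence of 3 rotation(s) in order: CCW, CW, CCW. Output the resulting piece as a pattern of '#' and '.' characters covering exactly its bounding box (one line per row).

Answer: ##.
.##

Derivation:
Start:
.#
##
#.
After rotation 1 (CCW):
##.
.##
After rotation 2 (CW):
.#
##
#.
After rotation 3 (CCW):
##.
.##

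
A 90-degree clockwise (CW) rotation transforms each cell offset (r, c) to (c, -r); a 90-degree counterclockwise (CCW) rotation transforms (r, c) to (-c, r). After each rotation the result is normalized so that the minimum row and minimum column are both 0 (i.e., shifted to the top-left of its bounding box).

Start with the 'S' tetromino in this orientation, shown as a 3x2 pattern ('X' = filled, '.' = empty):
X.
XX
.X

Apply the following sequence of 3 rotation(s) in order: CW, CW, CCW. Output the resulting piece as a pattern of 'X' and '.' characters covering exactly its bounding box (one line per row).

Answer: .XX
XX.

Derivation:
Start:
X.
XX
.X
After rotation 1 (CW):
.XX
XX.
After rotation 2 (CW):
X.
XX
.X
After rotation 3 (CCW):
.XX
XX.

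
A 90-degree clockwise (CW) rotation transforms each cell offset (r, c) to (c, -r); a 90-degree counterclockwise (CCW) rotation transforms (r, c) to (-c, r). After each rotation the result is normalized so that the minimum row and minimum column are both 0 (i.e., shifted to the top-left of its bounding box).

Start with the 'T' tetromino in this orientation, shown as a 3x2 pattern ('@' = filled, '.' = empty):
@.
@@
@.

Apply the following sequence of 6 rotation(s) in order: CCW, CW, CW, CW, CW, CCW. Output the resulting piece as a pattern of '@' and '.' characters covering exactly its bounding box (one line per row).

Answer: .@
@@
.@

Derivation:
Start:
@.
@@
@.
After rotation 1 (CCW):
.@.
@@@
After rotation 2 (CW):
@.
@@
@.
After rotation 3 (CW):
@@@
.@.
After rotation 4 (CW):
.@
@@
.@
After rotation 5 (CW):
.@.
@@@
After rotation 6 (CCW):
.@
@@
.@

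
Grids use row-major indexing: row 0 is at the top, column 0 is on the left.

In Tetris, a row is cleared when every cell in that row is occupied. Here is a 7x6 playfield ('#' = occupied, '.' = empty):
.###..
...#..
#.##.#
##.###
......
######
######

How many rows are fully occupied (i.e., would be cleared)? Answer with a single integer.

Check each row:
  row 0: 3 empty cells -> not full
  row 1: 5 empty cells -> not full
  row 2: 2 empty cells -> not full
  row 3: 1 empty cell -> not full
  row 4: 6 empty cells -> not full
  row 5: 0 empty cells -> FULL (clear)
  row 6: 0 empty cells -> FULL (clear)
Total rows cleared: 2

Answer: 2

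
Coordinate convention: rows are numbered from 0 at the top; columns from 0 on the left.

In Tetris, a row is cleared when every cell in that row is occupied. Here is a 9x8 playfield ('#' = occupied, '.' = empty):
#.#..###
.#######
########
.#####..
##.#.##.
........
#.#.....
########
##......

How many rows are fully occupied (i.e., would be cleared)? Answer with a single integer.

Check each row:
  row 0: 3 empty cells -> not full
  row 1: 1 empty cell -> not full
  row 2: 0 empty cells -> FULL (clear)
  row 3: 3 empty cells -> not full
  row 4: 3 empty cells -> not full
  row 5: 8 empty cells -> not full
  row 6: 6 empty cells -> not full
  row 7: 0 empty cells -> FULL (clear)
  row 8: 6 empty cells -> not full
Total rows cleared: 2

Answer: 2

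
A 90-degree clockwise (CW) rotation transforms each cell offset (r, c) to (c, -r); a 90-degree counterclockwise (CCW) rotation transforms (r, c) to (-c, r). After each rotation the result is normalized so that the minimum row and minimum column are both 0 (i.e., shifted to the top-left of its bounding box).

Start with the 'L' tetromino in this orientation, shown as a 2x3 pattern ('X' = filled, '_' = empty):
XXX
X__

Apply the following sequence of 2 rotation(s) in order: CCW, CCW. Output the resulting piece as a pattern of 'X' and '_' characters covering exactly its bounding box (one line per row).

Answer: __X
XXX

Derivation:
Start:
XXX
X__
After rotation 1 (CCW):
X_
X_
XX
After rotation 2 (CCW):
__X
XXX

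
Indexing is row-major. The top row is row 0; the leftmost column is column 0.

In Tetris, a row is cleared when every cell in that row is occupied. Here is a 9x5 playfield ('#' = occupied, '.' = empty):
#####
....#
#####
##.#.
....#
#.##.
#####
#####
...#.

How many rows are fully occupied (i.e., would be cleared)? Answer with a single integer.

Answer: 4

Derivation:
Check each row:
  row 0: 0 empty cells -> FULL (clear)
  row 1: 4 empty cells -> not full
  row 2: 0 empty cells -> FULL (clear)
  row 3: 2 empty cells -> not full
  row 4: 4 empty cells -> not full
  row 5: 2 empty cells -> not full
  row 6: 0 empty cells -> FULL (clear)
  row 7: 0 empty cells -> FULL (clear)
  row 8: 4 empty cells -> not full
Total rows cleared: 4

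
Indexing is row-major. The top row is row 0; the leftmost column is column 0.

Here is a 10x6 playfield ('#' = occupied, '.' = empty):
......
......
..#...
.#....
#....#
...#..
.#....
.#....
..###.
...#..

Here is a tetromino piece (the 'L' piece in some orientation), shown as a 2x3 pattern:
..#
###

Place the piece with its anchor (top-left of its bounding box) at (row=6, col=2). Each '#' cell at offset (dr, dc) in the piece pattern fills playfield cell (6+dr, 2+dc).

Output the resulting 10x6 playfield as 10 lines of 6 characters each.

Answer: ......
......
..#...
.#....
#....#
...#..
.#..#.
.####.
..###.
...#..

Derivation:
Fill (6+0,2+2) = (6,4)
Fill (6+1,2+0) = (7,2)
Fill (6+1,2+1) = (7,3)
Fill (6+1,2+2) = (7,4)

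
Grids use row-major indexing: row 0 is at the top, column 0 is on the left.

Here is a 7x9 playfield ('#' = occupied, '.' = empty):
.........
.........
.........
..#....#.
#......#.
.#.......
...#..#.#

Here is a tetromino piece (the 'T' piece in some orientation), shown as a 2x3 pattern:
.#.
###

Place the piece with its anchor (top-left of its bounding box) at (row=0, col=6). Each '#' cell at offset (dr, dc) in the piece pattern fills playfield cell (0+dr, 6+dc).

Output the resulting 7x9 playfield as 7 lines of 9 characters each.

Fill (0+0,6+1) = (0,7)
Fill (0+1,6+0) = (1,6)
Fill (0+1,6+1) = (1,7)
Fill (0+1,6+2) = (1,8)

Answer: .......#.
......###
.........
..#....#.
#......#.
.#.......
...#..#.#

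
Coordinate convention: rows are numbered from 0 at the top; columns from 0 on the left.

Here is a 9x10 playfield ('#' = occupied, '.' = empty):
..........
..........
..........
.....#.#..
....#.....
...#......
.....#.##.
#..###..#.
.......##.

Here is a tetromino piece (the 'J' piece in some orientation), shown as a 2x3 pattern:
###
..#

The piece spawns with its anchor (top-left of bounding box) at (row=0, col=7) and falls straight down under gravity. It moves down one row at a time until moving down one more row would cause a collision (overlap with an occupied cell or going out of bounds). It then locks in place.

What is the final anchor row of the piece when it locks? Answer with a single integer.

Answer: 2

Derivation:
Spawn at (row=0, col=7). Try each row:
  row 0: fits
  row 1: fits
  row 2: fits
  row 3: blocked -> lock at row 2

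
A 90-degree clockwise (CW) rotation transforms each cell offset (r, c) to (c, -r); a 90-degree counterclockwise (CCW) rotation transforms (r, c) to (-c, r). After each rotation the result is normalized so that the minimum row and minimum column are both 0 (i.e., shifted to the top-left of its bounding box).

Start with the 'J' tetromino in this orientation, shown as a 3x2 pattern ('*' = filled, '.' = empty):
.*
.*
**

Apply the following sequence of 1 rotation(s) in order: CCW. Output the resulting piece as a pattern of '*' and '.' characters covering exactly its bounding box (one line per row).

Start:
.*
.*
**
After rotation 1 (CCW):
***
..*

Answer: ***
..*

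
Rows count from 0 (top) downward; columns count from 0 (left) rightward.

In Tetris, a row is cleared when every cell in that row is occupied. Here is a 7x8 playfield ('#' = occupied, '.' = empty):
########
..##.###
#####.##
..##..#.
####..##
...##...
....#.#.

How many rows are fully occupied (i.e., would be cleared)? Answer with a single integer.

Check each row:
  row 0: 0 empty cells -> FULL (clear)
  row 1: 3 empty cells -> not full
  row 2: 1 empty cell -> not full
  row 3: 5 empty cells -> not full
  row 4: 2 empty cells -> not full
  row 5: 6 empty cells -> not full
  row 6: 6 empty cells -> not full
Total rows cleared: 1

Answer: 1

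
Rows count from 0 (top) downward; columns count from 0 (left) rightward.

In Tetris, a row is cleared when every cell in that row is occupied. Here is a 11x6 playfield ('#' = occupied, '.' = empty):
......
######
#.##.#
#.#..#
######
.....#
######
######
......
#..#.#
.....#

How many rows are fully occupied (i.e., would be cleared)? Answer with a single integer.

Answer: 4

Derivation:
Check each row:
  row 0: 6 empty cells -> not full
  row 1: 0 empty cells -> FULL (clear)
  row 2: 2 empty cells -> not full
  row 3: 3 empty cells -> not full
  row 4: 0 empty cells -> FULL (clear)
  row 5: 5 empty cells -> not full
  row 6: 0 empty cells -> FULL (clear)
  row 7: 0 empty cells -> FULL (clear)
  row 8: 6 empty cells -> not full
  row 9: 3 empty cells -> not full
  row 10: 5 empty cells -> not full
Total rows cleared: 4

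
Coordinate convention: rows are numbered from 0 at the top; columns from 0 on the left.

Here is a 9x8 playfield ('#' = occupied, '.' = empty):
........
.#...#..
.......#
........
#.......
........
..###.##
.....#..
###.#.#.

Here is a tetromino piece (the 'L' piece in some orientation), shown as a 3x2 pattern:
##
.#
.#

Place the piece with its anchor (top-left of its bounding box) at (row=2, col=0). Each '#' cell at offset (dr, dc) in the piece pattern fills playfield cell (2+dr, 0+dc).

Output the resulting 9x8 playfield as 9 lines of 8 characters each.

Answer: ........
.#...#..
##.....#
.#......
##......
........
..###.##
.....#..
###.#.#.

Derivation:
Fill (2+0,0+0) = (2,0)
Fill (2+0,0+1) = (2,1)
Fill (2+1,0+1) = (3,1)
Fill (2+2,0+1) = (4,1)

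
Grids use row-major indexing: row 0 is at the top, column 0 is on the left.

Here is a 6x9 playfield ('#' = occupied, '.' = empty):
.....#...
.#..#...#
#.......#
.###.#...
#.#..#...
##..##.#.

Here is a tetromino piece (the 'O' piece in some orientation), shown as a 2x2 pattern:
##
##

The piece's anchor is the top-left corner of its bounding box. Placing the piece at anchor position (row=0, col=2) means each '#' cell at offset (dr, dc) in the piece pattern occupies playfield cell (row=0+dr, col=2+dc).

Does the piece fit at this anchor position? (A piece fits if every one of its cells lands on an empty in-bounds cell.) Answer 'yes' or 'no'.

Answer: yes

Derivation:
Check each piece cell at anchor (0, 2):
  offset (0,0) -> (0,2): empty -> OK
  offset (0,1) -> (0,3): empty -> OK
  offset (1,0) -> (1,2): empty -> OK
  offset (1,1) -> (1,3): empty -> OK
All cells valid: yes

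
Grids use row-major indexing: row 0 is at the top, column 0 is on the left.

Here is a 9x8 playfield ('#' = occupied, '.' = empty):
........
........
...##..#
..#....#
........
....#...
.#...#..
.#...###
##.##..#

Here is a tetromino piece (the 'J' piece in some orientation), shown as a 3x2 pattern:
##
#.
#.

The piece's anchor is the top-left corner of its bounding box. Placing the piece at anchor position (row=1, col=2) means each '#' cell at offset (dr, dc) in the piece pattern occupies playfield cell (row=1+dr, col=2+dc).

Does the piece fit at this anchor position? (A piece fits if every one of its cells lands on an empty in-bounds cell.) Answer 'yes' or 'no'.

Answer: no

Derivation:
Check each piece cell at anchor (1, 2):
  offset (0,0) -> (1,2): empty -> OK
  offset (0,1) -> (1,3): empty -> OK
  offset (1,0) -> (2,2): empty -> OK
  offset (2,0) -> (3,2): occupied ('#') -> FAIL
All cells valid: no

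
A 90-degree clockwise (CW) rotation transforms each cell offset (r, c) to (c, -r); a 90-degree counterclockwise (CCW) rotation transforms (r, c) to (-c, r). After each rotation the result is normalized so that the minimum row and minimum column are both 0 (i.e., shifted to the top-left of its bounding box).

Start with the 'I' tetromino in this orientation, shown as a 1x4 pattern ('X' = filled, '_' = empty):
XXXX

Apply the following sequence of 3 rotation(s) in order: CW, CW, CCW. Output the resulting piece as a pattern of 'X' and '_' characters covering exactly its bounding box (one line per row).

Answer: X
X
X
X

Derivation:
Start:
XXXX
After rotation 1 (CW):
X
X
X
X
After rotation 2 (CW):
XXXX
After rotation 3 (CCW):
X
X
X
X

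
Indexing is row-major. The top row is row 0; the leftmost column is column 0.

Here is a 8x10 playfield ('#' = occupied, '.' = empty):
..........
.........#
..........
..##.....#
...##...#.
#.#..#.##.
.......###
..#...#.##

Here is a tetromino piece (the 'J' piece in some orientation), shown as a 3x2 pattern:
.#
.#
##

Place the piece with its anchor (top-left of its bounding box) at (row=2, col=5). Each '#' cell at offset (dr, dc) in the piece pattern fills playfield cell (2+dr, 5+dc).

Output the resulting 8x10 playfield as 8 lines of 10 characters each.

Answer: ..........
.........#
......#...
..##..#..#
...####.#.
#.#..#.##.
.......###
..#...#.##

Derivation:
Fill (2+0,5+1) = (2,6)
Fill (2+1,5+1) = (3,6)
Fill (2+2,5+0) = (4,5)
Fill (2+2,5+1) = (4,6)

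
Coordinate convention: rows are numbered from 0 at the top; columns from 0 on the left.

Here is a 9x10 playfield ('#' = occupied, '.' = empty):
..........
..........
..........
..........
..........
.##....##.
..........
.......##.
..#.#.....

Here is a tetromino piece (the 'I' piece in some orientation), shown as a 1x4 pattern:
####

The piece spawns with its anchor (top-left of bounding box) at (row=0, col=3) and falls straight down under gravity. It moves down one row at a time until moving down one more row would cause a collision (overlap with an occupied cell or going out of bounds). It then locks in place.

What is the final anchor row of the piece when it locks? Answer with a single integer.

Spawn at (row=0, col=3). Try each row:
  row 0: fits
  row 1: fits
  row 2: fits
  row 3: fits
  row 4: fits
  row 5: fits
  row 6: fits
  row 7: fits
  row 8: blocked -> lock at row 7

Answer: 7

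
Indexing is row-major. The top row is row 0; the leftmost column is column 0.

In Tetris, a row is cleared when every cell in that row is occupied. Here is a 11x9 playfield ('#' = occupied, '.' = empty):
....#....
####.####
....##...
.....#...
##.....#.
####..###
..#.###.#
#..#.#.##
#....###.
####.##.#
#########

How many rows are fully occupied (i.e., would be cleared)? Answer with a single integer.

Check each row:
  row 0: 8 empty cells -> not full
  row 1: 1 empty cell -> not full
  row 2: 7 empty cells -> not full
  row 3: 8 empty cells -> not full
  row 4: 6 empty cells -> not full
  row 5: 2 empty cells -> not full
  row 6: 4 empty cells -> not full
  row 7: 4 empty cells -> not full
  row 8: 5 empty cells -> not full
  row 9: 2 empty cells -> not full
  row 10: 0 empty cells -> FULL (clear)
Total rows cleared: 1

Answer: 1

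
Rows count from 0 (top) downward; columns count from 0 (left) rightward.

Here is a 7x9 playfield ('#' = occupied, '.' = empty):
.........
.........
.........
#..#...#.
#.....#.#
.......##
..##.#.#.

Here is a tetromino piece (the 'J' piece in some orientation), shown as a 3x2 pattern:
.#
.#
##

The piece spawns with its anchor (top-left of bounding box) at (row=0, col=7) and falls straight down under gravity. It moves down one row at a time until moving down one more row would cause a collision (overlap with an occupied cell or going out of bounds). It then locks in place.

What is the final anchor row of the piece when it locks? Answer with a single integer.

Answer: 0

Derivation:
Spawn at (row=0, col=7). Try each row:
  row 0: fits
  row 1: blocked -> lock at row 0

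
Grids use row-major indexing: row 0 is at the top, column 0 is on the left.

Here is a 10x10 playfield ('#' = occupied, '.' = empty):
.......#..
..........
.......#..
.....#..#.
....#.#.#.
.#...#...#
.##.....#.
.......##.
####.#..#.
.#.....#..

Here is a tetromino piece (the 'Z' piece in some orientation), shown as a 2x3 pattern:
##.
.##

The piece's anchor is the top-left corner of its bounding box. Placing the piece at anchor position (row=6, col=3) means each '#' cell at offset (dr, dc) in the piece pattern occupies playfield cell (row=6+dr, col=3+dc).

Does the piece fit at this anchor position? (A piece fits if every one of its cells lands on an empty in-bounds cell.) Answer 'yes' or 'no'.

Check each piece cell at anchor (6, 3):
  offset (0,0) -> (6,3): empty -> OK
  offset (0,1) -> (6,4): empty -> OK
  offset (1,1) -> (7,4): empty -> OK
  offset (1,2) -> (7,5): empty -> OK
All cells valid: yes

Answer: yes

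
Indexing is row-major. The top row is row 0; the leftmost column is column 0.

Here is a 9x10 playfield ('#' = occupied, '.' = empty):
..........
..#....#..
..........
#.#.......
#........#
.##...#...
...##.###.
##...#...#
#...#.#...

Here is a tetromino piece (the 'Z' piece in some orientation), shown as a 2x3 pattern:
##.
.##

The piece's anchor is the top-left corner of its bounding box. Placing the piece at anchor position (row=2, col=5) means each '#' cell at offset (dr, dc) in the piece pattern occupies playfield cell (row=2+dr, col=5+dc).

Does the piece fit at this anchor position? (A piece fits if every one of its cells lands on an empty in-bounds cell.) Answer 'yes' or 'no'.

Answer: yes

Derivation:
Check each piece cell at anchor (2, 5):
  offset (0,0) -> (2,5): empty -> OK
  offset (0,1) -> (2,6): empty -> OK
  offset (1,1) -> (3,6): empty -> OK
  offset (1,2) -> (3,7): empty -> OK
All cells valid: yes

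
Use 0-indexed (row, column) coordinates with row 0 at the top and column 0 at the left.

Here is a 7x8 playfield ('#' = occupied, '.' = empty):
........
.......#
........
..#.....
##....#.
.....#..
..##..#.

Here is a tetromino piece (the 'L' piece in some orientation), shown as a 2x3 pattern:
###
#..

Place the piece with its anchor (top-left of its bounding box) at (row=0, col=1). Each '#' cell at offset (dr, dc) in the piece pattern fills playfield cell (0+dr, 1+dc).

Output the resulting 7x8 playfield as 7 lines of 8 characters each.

Fill (0+0,1+0) = (0,1)
Fill (0+0,1+1) = (0,2)
Fill (0+0,1+2) = (0,3)
Fill (0+1,1+0) = (1,1)

Answer: .###....
.#.....#
........
..#.....
##....#.
.....#..
..##..#.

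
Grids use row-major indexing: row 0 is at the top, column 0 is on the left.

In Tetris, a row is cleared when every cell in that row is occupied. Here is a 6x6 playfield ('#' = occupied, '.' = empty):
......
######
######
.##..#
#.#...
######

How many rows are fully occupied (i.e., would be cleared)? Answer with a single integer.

Answer: 3

Derivation:
Check each row:
  row 0: 6 empty cells -> not full
  row 1: 0 empty cells -> FULL (clear)
  row 2: 0 empty cells -> FULL (clear)
  row 3: 3 empty cells -> not full
  row 4: 4 empty cells -> not full
  row 5: 0 empty cells -> FULL (clear)
Total rows cleared: 3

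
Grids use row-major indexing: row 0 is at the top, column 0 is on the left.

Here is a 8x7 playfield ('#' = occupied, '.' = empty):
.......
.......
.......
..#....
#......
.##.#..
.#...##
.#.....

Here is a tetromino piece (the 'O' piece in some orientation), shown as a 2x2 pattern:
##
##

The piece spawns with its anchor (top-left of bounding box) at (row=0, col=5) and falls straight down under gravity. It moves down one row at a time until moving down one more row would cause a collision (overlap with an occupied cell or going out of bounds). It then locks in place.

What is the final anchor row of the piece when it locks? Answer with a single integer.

Spawn at (row=0, col=5). Try each row:
  row 0: fits
  row 1: fits
  row 2: fits
  row 3: fits
  row 4: fits
  row 5: blocked -> lock at row 4

Answer: 4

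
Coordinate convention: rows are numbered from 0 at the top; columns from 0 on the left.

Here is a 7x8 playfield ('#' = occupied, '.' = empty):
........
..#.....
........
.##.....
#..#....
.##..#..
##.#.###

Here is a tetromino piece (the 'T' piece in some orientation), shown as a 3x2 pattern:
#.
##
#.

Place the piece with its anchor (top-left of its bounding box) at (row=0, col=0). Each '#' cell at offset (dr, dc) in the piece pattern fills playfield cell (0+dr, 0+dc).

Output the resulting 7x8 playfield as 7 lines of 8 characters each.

Fill (0+0,0+0) = (0,0)
Fill (0+1,0+0) = (1,0)
Fill (0+1,0+1) = (1,1)
Fill (0+2,0+0) = (2,0)

Answer: #.......
###.....
#.......
.##.....
#..#....
.##..#..
##.#.###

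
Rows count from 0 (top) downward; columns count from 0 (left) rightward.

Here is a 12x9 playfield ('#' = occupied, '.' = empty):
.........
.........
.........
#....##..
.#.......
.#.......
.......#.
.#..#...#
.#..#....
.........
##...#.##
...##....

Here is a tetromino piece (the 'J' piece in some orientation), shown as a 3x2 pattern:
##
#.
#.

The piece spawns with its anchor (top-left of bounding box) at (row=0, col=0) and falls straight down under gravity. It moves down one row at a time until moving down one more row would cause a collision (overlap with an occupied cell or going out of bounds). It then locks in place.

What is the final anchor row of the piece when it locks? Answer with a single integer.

Answer: 0

Derivation:
Spawn at (row=0, col=0). Try each row:
  row 0: fits
  row 1: blocked -> lock at row 0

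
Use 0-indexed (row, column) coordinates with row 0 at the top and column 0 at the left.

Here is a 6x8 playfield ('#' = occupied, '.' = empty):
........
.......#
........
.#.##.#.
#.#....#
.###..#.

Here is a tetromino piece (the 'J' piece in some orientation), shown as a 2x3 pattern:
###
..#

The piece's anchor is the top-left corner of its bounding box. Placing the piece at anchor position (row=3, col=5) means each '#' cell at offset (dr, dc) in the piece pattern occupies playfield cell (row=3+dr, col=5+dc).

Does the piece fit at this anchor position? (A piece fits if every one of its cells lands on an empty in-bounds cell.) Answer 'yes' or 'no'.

Answer: no

Derivation:
Check each piece cell at anchor (3, 5):
  offset (0,0) -> (3,5): empty -> OK
  offset (0,1) -> (3,6): occupied ('#') -> FAIL
  offset (0,2) -> (3,7): empty -> OK
  offset (1,2) -> (4,7): occupied ('#') -> FAIL
All cells valid: no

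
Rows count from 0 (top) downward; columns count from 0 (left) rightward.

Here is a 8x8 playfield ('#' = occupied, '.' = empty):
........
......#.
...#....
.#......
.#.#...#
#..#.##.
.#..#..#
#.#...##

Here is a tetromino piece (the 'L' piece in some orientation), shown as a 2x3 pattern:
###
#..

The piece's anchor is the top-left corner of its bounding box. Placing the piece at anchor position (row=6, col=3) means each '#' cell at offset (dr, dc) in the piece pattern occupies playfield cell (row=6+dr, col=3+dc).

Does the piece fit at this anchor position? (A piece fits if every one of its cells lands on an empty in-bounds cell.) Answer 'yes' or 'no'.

Check each piece cell at anchor (6, 3):
  offset (0,0) -> (6,3): empty -> OK
  offset (0,1) -> (6,4): occupied ('#') -> FAIL
  offset (0,2) -> (6,5): empty -> OK
  offset (1,0) -> (7,3): empty -> OK
All cells valid: no

Answer: no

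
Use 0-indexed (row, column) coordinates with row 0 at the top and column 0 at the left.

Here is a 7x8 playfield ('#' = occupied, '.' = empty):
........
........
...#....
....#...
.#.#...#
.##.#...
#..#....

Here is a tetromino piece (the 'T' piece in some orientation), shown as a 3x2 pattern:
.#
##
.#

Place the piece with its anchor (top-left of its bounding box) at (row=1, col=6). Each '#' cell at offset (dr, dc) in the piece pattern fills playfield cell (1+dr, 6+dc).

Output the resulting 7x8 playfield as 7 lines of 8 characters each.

Answer: ........
.......#
...#..##
....#..#
.#.#...#
.##.#...
#..#....

Derivation:
Fill (1+0,6+1) = (1,7)
Fill (1+1,6+0) = (2,6)
Fill (1+1,6+1) = (2,7)
Fill (1+2,6+1) = (3,7)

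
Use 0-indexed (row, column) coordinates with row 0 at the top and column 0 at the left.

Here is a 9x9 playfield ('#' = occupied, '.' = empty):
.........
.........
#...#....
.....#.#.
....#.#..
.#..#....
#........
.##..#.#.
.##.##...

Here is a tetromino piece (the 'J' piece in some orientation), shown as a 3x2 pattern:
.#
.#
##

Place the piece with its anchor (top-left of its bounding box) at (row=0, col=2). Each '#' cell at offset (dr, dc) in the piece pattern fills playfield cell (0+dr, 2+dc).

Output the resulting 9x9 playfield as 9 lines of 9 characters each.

Fill (0+0,2+1) = (0,3)
Fill (0+1,2+1) = (1,3)
Fill (0+2,2+0) = (2,2)
Fill (0+2,2+1) = (2,3)

Answer: ...#.....
...#.....
#.###....
.....#.#.
....#.#..
.#..#....
#........
.##..#.#.
.##.##...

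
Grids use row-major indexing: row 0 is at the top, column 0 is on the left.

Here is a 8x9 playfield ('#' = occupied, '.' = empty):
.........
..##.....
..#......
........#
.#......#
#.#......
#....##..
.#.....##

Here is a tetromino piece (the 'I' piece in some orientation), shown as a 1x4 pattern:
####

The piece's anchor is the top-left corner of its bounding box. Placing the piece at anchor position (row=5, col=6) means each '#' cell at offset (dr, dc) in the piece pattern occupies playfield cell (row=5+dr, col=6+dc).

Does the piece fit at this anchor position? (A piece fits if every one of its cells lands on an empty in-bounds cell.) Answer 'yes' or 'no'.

Check each piece cell at anchor (5, 6):
  offset (0,0) -> (5,6): empty -> OK
  offset (0,1) -> (5,7): empty -> OK
  offset (0,2) -> (5,8): empty -> OK
  offset (0,3) -> (5,9): out of bounds -> FAIL
All cells valid: no

Answer: no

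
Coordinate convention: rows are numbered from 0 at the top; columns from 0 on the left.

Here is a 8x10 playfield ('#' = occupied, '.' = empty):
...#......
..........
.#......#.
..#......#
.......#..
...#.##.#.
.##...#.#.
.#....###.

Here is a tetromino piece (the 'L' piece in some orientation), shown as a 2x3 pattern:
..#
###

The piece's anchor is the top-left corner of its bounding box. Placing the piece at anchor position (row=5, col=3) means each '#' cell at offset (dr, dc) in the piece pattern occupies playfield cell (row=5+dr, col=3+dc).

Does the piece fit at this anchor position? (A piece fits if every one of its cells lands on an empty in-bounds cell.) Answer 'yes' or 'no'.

Check each piece cell at anchor (5, 3):
  offset (0,2) -> (5,5): occupied ('#') -> FAIL
  offset (1,0) -> (6,3): empty -> OK
  offset (1,1) -> (6,4): empty -> OK
  offset (1,2) -> (6,5): empty -> OK
All cells valid: no

Answer: no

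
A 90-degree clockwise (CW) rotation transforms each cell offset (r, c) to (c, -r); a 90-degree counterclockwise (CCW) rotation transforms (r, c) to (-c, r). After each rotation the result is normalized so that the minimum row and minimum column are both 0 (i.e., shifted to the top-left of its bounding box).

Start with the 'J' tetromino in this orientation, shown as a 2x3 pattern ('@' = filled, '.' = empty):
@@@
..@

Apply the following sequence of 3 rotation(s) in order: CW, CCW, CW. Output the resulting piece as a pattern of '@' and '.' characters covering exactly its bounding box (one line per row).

Start:
@@@
..@
After rotation 1 (CW):
.@
.@
@@
After rotation 2 (CCW):
@@@
..@
After rotation 3 (CW):
.@
.@
@@

Answer: .@
.@
@@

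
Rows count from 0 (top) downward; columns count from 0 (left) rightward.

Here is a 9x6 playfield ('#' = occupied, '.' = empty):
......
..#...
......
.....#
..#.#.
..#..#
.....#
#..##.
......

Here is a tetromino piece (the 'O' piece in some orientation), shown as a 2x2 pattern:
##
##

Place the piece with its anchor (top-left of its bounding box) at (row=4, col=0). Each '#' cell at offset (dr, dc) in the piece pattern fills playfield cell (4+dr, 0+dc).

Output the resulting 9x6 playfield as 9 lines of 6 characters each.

Answer: ......
..#...
......
.....#
###.#.
###..#
.....#
#..##.
......

Derivation:
Fill (4+0,0+0) = (4,0)
Fill (4+0,0+1) = (4,1)
Fill (4+1,0+0) = (5,0)
Fill (4+1,0+1) = (5,1)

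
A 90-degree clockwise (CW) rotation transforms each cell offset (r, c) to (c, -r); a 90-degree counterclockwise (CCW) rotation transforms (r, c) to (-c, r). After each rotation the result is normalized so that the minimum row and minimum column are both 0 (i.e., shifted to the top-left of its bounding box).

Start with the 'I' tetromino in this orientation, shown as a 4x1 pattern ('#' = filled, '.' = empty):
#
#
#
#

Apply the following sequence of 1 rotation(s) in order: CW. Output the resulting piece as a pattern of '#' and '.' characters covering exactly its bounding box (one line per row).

Start:
#
#
#
#
After rotation 1 (CW):
####

Answer: ####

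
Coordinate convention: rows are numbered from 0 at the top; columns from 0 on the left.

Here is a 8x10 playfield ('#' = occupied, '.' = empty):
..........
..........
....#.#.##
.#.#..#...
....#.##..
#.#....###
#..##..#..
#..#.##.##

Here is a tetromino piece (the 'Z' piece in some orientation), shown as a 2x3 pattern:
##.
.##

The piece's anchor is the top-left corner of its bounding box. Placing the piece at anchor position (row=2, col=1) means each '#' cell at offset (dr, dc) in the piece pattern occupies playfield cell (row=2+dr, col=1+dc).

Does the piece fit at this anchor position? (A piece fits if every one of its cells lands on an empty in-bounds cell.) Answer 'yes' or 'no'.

Check each piece cell at anchor (2, 1):
  offset (0,0) -> (2,1): empty -> OK
  offset (0,1) -> (2,2): empty -> OK
  offset (1,1) -> (3,2): empty -> OK
  offset (1,2) -> (3,3): occupied ('#') -> FAIL
All cells valid: no

Answer: no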